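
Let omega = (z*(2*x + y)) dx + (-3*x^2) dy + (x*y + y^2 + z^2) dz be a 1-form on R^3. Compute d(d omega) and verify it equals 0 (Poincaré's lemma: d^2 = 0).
d(d omega) = 0

Step 1: d omega = sum_{i<j} (∂f_j/∂x_i - ∂f_i/∂x_j) dx_i ∧ dx_j:
  coeff of dx ∧ dy: -6*x - z
  coeff of dx ∧ dz: -2*x
  coeff of dy ∧ dz: x + 2*y
Step 2: Apply d again to each 2-form coefficient. The only possible 3-form in R^3 is dx ∧ dy ∧ dz, with coefficient
  ∂(coeff of dy∧dz)/∂x - ∂(coeff of dx∧dz)/∂y + ∂(coeff of dx∧dy)/∂z
  = ∂/∂x (x + 2*y) - ∂/∂y (-2*x) + ∂/∂z (-6*x - z).
Each of these terms simplifies to sums of mixed partials that cancel in pairs. The result is 0 (by equality of mixed partials for smooth functions — Schwarz / Clairaut).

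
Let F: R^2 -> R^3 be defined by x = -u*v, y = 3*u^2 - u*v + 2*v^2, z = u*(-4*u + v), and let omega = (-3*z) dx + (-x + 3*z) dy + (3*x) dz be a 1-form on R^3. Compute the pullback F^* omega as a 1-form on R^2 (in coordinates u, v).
F^* omega = (4*u*(-18*u^2 + 12*u*v - v^2)) du + (4*u*v*(-13*u + 4*v)) dv

Using F^*(f dg) = (f ∘ F) d(g ∘ F), substitute each coordinate x_i by F_i(u, v) in f_i, and replace dx_i by d F_i = (∂F_i/∂u) du + (∂F_i/∂v) dv.
  For the x component: f_1(F) = 3*u*(4*u - v); d F_1 = (-v) du + (-u) dv
  For the y component: f_2(F) = 4*u*(-3*u + v); d F_2 = (6*u - v) du + (-u + 4*v) dv
  For the z component: f_3(F) = -3*u*v; d F_3 = (-8*u + v) du + (u) dv
Combining and collecting du, dv coefficients:
  coeff of du: 4*u*(-18*u^2 + 12*u*v - v^2)
  coeff of dv: 4*u*v*(-13*u + 4*v)
F^* omega = (4*u*(-18*u^2 + 12*u*v - v^2)) du + (4*u*v*(-13*u + 4*v)) dv.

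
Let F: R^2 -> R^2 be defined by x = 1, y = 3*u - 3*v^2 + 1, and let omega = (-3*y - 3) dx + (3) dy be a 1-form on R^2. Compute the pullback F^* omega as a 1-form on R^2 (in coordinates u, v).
F^* omega = (9) du + (-18*v) dv

Using F^*(f dg) = (f ∘ F) d(g ∘ F), substitute each coordinate x_i by F_i(u, v) in f_i, and replace dx_i by d F_i = (∂F_i/∂u) du + (∂F_i/∂v) dv.
  For the x component: f_1(F) = -9*u + 9*v^2 - 6; d F_1 = (0) du + (0) dv
  For the y component: f_2(F) = 3; d F_2 = (3) du + (-6*v) dv
Combining and collecting du, dv coefficients:
  coeff of du: 9
  coeff of dv: -18*v
F^* omega = (9) du + (-18*v) dv.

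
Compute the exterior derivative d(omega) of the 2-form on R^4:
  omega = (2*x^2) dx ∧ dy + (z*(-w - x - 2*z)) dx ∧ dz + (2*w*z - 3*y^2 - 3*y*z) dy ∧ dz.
d(omega) = (-z) dx ∧ dz ∧ dw + (2*z) dy ∧ dz ∧ dw

For a 2-form omega = sum_{i<j} g_{ij} dx_i ∧ dx_j, the exterior derivative is
  d(omega) = sum_{i<j} d(g_{ij}) ∧ dx_i ∧ dx_j = sum_{i<j, k} (∂g_{ij}/∂x_k) dx_k ∧ dx_i ∧ dx_j.
Expand each term, using dx_k ∧ dx_i ∧ dx_j = sgn(permutation) dx_{(a)} ∧ dx_{(b)} ∧ dx_{(c)} with (a < b < c) sorted:
  d(z*(-w - x - 2*z)) includes (∂/∂w)(z*(-w - x - 2*z)) dw = (-z) dw, which multiplied by dx ∧ dz gives (-z) dx ∧ dz ∧ dw
  d(2*w*z - 3*y^2 - 3*y*z) includes (∂/∂w)(2*w*z - 3*y^2 - 3*y*z) dw = (2*z) dw, which multiplied by dy ∧ dz gives (2*z) dy ∧ dz ∧ dw
Collecting like 3-forms: d(omega) = (-z) dx ∧ dz ∧ dw + (2*z) dy ∧ dz ∧ dw.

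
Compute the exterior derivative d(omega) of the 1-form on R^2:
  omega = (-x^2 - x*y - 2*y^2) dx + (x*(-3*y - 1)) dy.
d(omega) = (x + y - 1) dx ∧ dy

For a 1-form omega = sum_i f_i dx_i, the exterior derivative is
  d(omega) = sum_{i < j} (∂f_j/∂x_i - ∂f_i/∂x_j) dx_i ∧ dx_j.
  coefficient of dx ∧ dy: ∂f_2/∂x - ∂f_1/∂y = ∂(x*(-3*y - 1))/∂x - ∂(-x^2 - x*y - 2*y^2)/∂y = x + y - 1
Assembling: d(omega) = (x + y - 1) dx ∧ dy.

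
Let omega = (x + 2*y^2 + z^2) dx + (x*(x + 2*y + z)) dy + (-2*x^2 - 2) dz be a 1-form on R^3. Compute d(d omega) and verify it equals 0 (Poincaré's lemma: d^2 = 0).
d(d omega) = 0

Step 1: d omega = sum_{i<j} (∂f_j/∂x_i - ∂f_i/∂x_j) dx_i ∧ dx_j:
  coeff of dx ∧ dy: 2*x - 2*y + z
  coeff of dx ∧ dz: -4*x - 2*z
  coeff of dy ∧ dz: -x
Step 2: Apply d again to each 2-form coefficient. The only possible 3-form in R^3 is dx ∧ dy ∧ dz, with coefficient
  ∂(coeff of dy∧dz)/∂x - ∂(coeff of dx∧dz)/∂y + ∂(coeff of dx∧dy)/∂z
  = ∂/∂x (-x) - ∂/∂y (-4*x - 2*z) + ∂/∂z (2*x - 2*y + z).
Each of these terms simplifies to sums of mixed partials that cancel in pairs. The result is 0 (by equality of mixed partials for smooth functions — Schwarz / Clairaut).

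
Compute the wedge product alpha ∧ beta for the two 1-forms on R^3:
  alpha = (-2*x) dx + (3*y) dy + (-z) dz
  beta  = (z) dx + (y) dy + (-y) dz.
alpha ∧ beta = (-y*(2*x + 3*z)) dx ∧ dy + (2*x*y + z^2) dx ∧ dz + (y*(-3*y + z)) dy ∧ dz

Distribute the wedge, using dx_i ∧ dx_j = -dx_j ∧ dx_i and dx_i ∧ dx_i = 0. For each pair (i, j) with i < j, the coefficient of dx_i ∧ dx_j in alpha ∧ beta is (alpha_i * beta_j - alpha_j * beta_i). Collecting: alpha ∧ beta = (-y*(2*x + 3*z)) dx ∧ dy + (2*x*y + z^2) dx ∧ dz + (y*(-3*y + z)) dy ∧ dz.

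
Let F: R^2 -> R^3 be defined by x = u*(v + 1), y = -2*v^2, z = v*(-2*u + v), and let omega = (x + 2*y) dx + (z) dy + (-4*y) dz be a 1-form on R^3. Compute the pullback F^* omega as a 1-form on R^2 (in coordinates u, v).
F^* omega = (u*v^2 + 2*u*v + u - 20*v^3 - 4*v^2) du + (u^2*v + u^2 - 12*u*v^2 + 12*v^3) dv

Using F^*(f dg) = (f ∘ F) d(g ∘ F), substitute each coordinate x_i by F_i(u, v) in f_i, and replace dx_i by d F_i = (∂F_i/∂u) du + (∂F_i/∂v) dv.
  For the x component: f_1(F) = u*v + u - 4*v^2; d F_1 = (v + 1) du + (u) dv
  For the y component: f_2(F) = v*(-2*u + v); d F_2 = (0) du + (-4*v) dv
  For the z component: f_3(F) = 8*v^2; d F_3 = (-2*v) du + (-2*u + 2*v) dv
Combining and collecting du, dv coefficients:
  coeff of du: u*v^2 + 2*u*v + u - 20*v^3 - 4*v^2
  coeff of dv: u^2*v + u^2 - 12*u*v^2 + 12*v^3
F^* omega = (u*v^2 + 2*u*v + u - 20*v^3 - 4*v^2) du + (u^2*v + u^2 - 12*u*v^2 + 12*v^3) dv.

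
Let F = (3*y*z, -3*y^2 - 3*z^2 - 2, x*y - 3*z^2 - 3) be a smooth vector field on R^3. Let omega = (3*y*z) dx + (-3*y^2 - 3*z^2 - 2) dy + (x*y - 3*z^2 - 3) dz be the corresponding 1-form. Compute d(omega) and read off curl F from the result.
d(omega) = (x + 6*z) dy ∧ dz + (2*y) dz ∧ dx + (-3*z) dx ∧ dy; curl F = (x + 6*z, 2*y, -3*z)

d omega = sum_{i<j} (∂f_j/∂x_i - ∂f_i/∂x_j) dx_i ∧ dx_j. Under the identification (dy ∧ dz, dz ∧ dx, dx ∧ dy) ↔ (e_x, e_y, e_z), the coefficients are exactly the components of curl F. Compute:
  ∂R/∂y - ∂Q/∂z = (x) - (-6*z) = x + 6*z
  ∂P/∂z - ∂R/∂x = (3*y) - (y) = 2*y
  ∂Q/∂x - ∂P/∂y = (0) - (3*z) = -3*z.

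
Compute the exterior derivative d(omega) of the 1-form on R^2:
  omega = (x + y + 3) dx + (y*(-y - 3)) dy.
d(omega) = (-1) dx ∧ dy

For a 1-form omega = sum_i f_i dx_i, the exterior derivative is
  d(omega) = sum_{i < j} (∂f_j/∂x_i - ∂f_i/∂x_j) dx_i ∧ dx_j.
  coefficient of dx ∧ dy: ∂f_2/∂x - ∂f_1/∂y = ∂(y*(-y - 3))/∂x - ∂(x + y + 3)/∂y = -1
Assembling: d(omega) = (-1) dx ∧ dy.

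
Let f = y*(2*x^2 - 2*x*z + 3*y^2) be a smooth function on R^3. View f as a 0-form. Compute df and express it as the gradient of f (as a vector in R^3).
df = (2*y*(2*x - z)) dx + (2*x^2 - 2*x*z + 9*y^2) dy + (-2*x*y) dz; grad f = (2*y*(2*x - z), 2*x^2 - 2*x*z + 9*y^2, -2*x*y)

For a 0-form f, d f = (∂f/∂x) dx + (∂f/∂y) dy + (∂f/∂z) dz. The components of the vector representation are exactly the entries of grad f in Cartesian coordinates:
  ∂f/∂x = 2*y*(2*x - z)
  ∂f/∂y = 2*x^2 - 2*x*z + 9*y^2
  ∂f/∂z = -2*x*y.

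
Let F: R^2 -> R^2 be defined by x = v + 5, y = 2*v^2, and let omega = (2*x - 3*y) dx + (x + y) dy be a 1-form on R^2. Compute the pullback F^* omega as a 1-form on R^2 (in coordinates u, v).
F^* omega = (8*v^3 - 2*v^2 + 22*v + 10) dv

Using F^*(f dg) = (f ∘ F) d(g ∘ F), substitute each coordinate x_i by F_i(u, v) in f_i, and replace dx_i by d F_i = (∂F_i/∂u) du + (∂F_i/∂v) dv.
  For the x component: f_1(F) = -6*v^2 + 2*v + 10; d F_1 = (0) du + (1) dv
  For the y component: f_2(F) = 2*v^2 + v + 5; d F_2 = (0) du + (4*v) dv
Combining and collecting du, dv coefficients:
  coeff of du: 0
  coeff of dv: 8*v^3 - 2*v^2 + 22*v + 10
F^* omega = (8*v^3 - 2*v^2 + 22*v + 10) dv.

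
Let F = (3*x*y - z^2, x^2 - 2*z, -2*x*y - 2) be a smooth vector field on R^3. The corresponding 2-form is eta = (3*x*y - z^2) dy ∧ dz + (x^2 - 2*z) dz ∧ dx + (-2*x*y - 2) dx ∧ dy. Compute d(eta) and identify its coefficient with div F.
d(eta) = (3*y) dx ∧ dy ∧ dz; div F = 3*y

For a 2-form in R^3 of the form above, applying d gives a 3-form with coefficient ∂P/∂x + ∂Q/∂y + ∂R/∂z:
  ∂P/∂x = 3*y
  ∂Q/∂y = 0
  ∂R/∂z = 0
Sum = 3*y, which is exactly div F.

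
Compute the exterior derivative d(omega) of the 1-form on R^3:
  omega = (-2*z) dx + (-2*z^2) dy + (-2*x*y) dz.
d(omega) = (2 - 2*y) dx ∧ dz + (-2*x + 4*z) dy ∧ dz

For a 1-form omega = sum_i f_i dx_i, the exterior derivative is
  d(omega) = sum_{i < j} (∂f_j/∂x_i - ∂f_i/∂x_j) dx_i ∧ dx_j.
  coefficient of dx ∧ dz: ∂f_3/∂x - ∂f_1/∂z = ∂(-2*x*y)/∂x - ∂(-2*z)/∂z = 2 - 2*y
  coefficient of dy ∧ dz: ∂f_3/∂y - ∂f_2/∂z = ∂(-2*x*y)/∂y - ∂(-2*z^2)/∂z = -2*x + 4*z
Assembling: d(omega) = (2 - 2*y) dx ∧ dz + (-2*x + 4*z) dy ∧ dz.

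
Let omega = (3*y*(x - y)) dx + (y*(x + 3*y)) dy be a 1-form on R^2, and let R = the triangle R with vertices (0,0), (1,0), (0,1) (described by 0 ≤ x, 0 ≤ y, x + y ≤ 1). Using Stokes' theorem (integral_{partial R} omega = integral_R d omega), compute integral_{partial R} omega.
integral_(partial R) omega = 2/3

Stokes: integral_partial_R omega = integral_R d omega with d omega = (∂Q/∂x - ∂P/∂y) dx ∧ dy.
  ∂Q/∂x = y
  ∂P/∂y = 3*x - 6*y
  integrand = ∂Q/∂x - ∂P/∂y = -3*x + 7*y.
Integrating over R: integral_0^1 integral_0^{1-x} (-3*x + 7*y) dy dx = 2/3.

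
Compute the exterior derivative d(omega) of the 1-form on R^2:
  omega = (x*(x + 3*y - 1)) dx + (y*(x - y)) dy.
d(omega) = (-3*x + y) dx ∧ dy

For a 1-form omega = sum_i f_i dx_i, the exterior derivative is
  d(omega) = sum_{i < j} (∂f_j/∂x_i - ∂f_i/∂x_j) dx_i ∧ dx_j.
  coefficient of dx ∧ dy: ∂f_2/∂x - ∂f_1/∂y = ∂(y*(x - y))/∂x - ∂(x*(x + 3*y - 1))/∂y = -3*x + y
Assembling: d(omega) = (-3*x + y) dx ∧ dy.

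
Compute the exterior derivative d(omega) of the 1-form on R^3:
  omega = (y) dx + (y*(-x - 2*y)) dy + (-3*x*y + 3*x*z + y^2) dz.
d(omega) = (-y - 1) dx ∧ dy + (-3*y + 3*z) dx ∧ dz + (-3*x + 2*y) dy ∧ dz

For a 1-form omega = sum_i f_i dx_i, the exterior derivative is
  d(omega) = sum_{i < j} (∂f_j/∂x_i - ∂f_i/∂x_j) dx_i ∧ dx_j.
  coefficient of dx ∧ dy: ∂f_2/∂x - ∂f_1/∂y = ∂(y*(-x - 2*y))/∂x - ∂(y)/∂y = -y - 1
  coefficient of dx ∧ dz: ∂f_3/∂x - ∂f_1/∂z = ∂(-3*x*y + 3*x*z + y^2)/∂x - ∂(y)/∂z = -3*y + 3*z
  coefficient of dy ∧ dz: ∂f_3/∂y - ∂f_2/∂z = ∂(-3*x*y + 3*x*z + y^2)/∂y - ∂(y*(-x - 2*y))/∂z = -3*x + 2*y
Assembling: d(omega) = (-y - 1) dx ∧ dy + (-3*y + 3*z) dx ∧ dz + (-3*x + 2*y) dy ∧ dz.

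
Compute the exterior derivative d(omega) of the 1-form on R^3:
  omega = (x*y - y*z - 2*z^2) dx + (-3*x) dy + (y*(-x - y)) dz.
d(omega) = (-x + z - 3) dx ∧ dy + (4*z) dx ∧ dz + (-x - 2*y) dy ∧ dz

For a 1-form omega = sum_i f_i dx_i, the exterior derivative is
  d(omega) = sum_{i < j} (∂f_j/∂x_i - ∂f_i/∂x_j) dx_i ∧ dx_j.
  coefficient of dx ∧ dy: ∂f_2/∂x - ∂f_1/∂y = ∂(-3*x)/∂x - ∂(x*y - y*z - 2*z^2)/∂y = -x + z - 3
  coefficient of dx ∧ dz: ∂f_3/∂x - ∂f_1/∂z = ∂(y*(-x - y))/∂x - ∂(x*y - y*z - 2*z^2)/∂z = 4*z
  coefficient of dy ∧ dz: ∂f_3/∂y - ∂f_2/∂z = ∂(y*(-x - y))/∂y - ∂(-3*x)/∂z = -x - 2*y
Assembling: d(omega) = (-x + z - 3) dx ∧ dy + (4*z) dx ∧ dz + (-x - 2*y) dy ∧ dz.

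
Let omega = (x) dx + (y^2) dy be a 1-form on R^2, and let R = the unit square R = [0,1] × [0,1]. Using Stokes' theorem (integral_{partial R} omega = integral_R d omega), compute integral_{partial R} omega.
integral_(partial R) omega = 0

Stokes: integral_partial_R omega = integral_R d omega with d omega = (∂Q/∂x - ∂P/∂y) dx ∧ dy.
  ∂Q/∂x = 0
  ∂P/∂y = 0
  integrand = ∂Q/∂x - ∂P/∂y = 0.
Integrating over R: integral_0^1 integral_0^1 (0) dx dy = 0.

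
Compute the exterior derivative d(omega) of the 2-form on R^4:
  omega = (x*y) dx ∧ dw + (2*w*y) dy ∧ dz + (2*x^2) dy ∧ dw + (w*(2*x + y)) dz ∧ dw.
d(omega) = (3*x) dx ∧ dy ∧ dw + (w + 2*y) dy ∧ dz ∧ dw + (2*w) dx ∧ dz ∧ dw

For a 2-form omega = sum_{i<j} g_{ij} dx_i ∧ dx_j, the exterior derivative is
  d(omega) = sum_{i<j} d(g_{ij}) ∧ dx_i ∧ dx_j = sum_{i<j, k} (∂g_{ij}/∂x_k) dx_k ∧ dx_i ∧ dx_j.
Expand each term, using dx_k ∧ dx_i ∧ dx_j = sgn(permutation) dx_{(a)} ∧ dx_{(b)} ∧ dx_{(c)} with (a < b < c) sorted:
  d(x*y) includes (∂/∂y)(x*y) dy = (x) dy, which multiplied by dx ∧ dw gives (-x) dx ∧ dy ∧ dw
  d(2*w*y) includes (∂/∂w)(2*w*y) dw = (2*y) dw, which multiplied by dy ∧ dz gives (2*y) dy ∧ dz ∧ dw
  d(2*x^2) includes (∂/∂x)(2*x^2) dx = (4*x) dx, which multiplied by dy ∧ dw gives (4*x) dx ∧ dy ∧ dw
  d(w*(2*x + y)) includes (∂/∂x)(w*(2*x + y)) dx = (2*w) dx, which multiplied by dz ∧ dw gives (2*w) dx ∧ dz ∧ dw
  d(w*(2*x + y)) includes (∂/∂y)(w*(2*x + y)) dy = (w) dy, which multiplied by dz ∧ dw gives (w) dy ∧ dz ∧ dw
Collecting like 3-forms: d(omega) = (3*x) dx ∧ dy ∧ dw + (w + 2*y) dy ∧ dz ∧ dw + (2*w) dx ∧ dz ∧ dw.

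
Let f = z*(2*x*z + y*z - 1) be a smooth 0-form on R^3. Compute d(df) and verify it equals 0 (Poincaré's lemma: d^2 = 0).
d(df) = 0

Step 1: df = sum_i (∂f/∂x_i) dx_i = (2*z^2) dx + (z^2) dy + (4*x*z + 2*y*z - 1) dz.
Step 2: Apply d again. Using the 1-form formula, the coefficient of dx ∧ dy in d(df) is ∂^2 f/∂x ∂y - ∂^2 f/∂y ∂x = (0) - (0) = 0 (equality of mixed partials for smooth f).
Similarly for dx ∧ dz and dy ∧ dz — all coefficients vanish. So d(df) = 0.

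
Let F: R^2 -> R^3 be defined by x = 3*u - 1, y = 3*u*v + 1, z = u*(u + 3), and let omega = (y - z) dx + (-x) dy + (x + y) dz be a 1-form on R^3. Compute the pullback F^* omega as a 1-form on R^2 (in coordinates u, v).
F^* omega = (6*u^2*v + 3*u^2 + 9*u*v + 3*v + 3) du + (3*u*(1 - 3*u)) dv

Using F^*(f dg) = (f ∘ F) d(g ∘ F), substitute each coordinate x_i by F_i(u, v) in f_i, and replace dx_i by d F_i = (∂F_i/∂u) du + (∂F_i/∂v) dv.
  For the x component: f_1(F) = -u^2 + 3*u*v - 3*u + 1; d F_1 = (3) du + (0) dv
  For the y component: f_2(F) = 1 - 3*u; d F_2 = (3*v) du + (3*u) dv
  For the z component: f_3(F) = 3*u*(v + 1); d F_3 = (2*u + 3) du + (0) dv
Combining and collecting du, dv coefficients:
  coeff of du: 6*u^2*v + 3*u^2 + 9*u*v + 3*v + 3
  coeff of dv: 3*u*(1 - 3*u)
F^* omega = (6*u^2*v + 3*u^2 + 9*u*v + 3*v + 3) du + (3*u*(1 - 3*u)) dv.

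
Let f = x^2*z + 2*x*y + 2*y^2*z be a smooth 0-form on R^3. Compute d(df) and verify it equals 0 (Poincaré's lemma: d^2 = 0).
d(df) = 0

Step 1: df = sum_i (∂f/∂x_i) dx_i = (2*x*z + 2*y) dx + (2*x + 4*y*z) dy + (x^2 + 2*y^2) dz.
Step 2: Apply d again. Using the 1-form formula, the coefficient of dx ∧ dy in d(df) is ∂^2 f/∂x ∂y - ∂^2 f/∂y ∂x = (2) - (2) = 0 (equality of mixed partials for smooth f).
Similarly for dx ∧ dz and dy ∧ dz — all coefficients vanish. So d(df) = 0.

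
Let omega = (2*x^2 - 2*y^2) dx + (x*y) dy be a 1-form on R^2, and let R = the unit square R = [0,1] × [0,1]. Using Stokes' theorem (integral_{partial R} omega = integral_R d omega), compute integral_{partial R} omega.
integral_(partial R) omega = 5/2

Stokes: integral_partial_R omega = integral_R d omega with d omega = (∂Q/∂x - ∂P/∂y) dx ∧ dy.
  ∂Q/∂x = y
  ∂P/∂y = -4*y
  integrand = ∂Q/∂x - ∂P/∂y = 5*y.
Integrating over R: integral_0^1 integral_0^1 (5*y) dx dy = 5/2.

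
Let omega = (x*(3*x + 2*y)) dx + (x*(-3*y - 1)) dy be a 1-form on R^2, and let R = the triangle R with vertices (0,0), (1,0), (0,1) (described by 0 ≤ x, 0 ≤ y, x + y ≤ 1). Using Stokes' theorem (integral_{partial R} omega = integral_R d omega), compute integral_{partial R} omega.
integral_(partial R) omega = -4/3

Stokes: integral_partial_R omega = integral_R d omega with d omega = (∂Q/∂x - ∂P/∂y) dx ∧ dy.
  ∂Q/∂x = -3*y - 1
  ∂P/∂y = 2*x
  integrand = ∂Q/∂x - ∂P/∂y = -2*x - 3*y - 1.
Integrating over R: integral_0^1 integral_0^{1-x} (-2*x - 3*y - 1) dy dx = -4/3.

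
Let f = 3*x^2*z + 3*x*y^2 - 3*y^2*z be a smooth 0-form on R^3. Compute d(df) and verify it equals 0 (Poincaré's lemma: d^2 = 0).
d(df) = 0

Step 1: df = sum_i (∂f/∂x_i) dx_i = (6*x*z + 3*y^2) dx + (6*y*(x - z)) dy + (3*x^2 - 3*y^2) dz.
Step 2: Apply d again. Using the 1-form formula, the coefficient of dx ∧ dy in d(df) is ∂^2 f/∂x ∂y - ∂^2 f/∂y ∂x = (6*y) - (6*y) = 0 (equality of mixed partials for smooth f).
Similarly for dx ∧ dz and dy ∧ dz — all coefficients vanish. So d(df) = 0.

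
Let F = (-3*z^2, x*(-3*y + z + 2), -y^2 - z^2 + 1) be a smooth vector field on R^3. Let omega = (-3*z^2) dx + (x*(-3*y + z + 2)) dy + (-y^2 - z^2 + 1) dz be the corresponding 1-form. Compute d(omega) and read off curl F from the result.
d(omega) = (-x - 2*y) dy ∧ dz + (-6*z) dz ∧ dx + (-3*y + z + 2) dx ∧ dy; curl F = (-x - 2*y, -6*z, -3*y + z + 2)

d omega = sum_{i<j} (∂f_j/∂x_i - ∂f_i/∂x_j) dx_i ∧ dx_j. Under the identification (dy ∧ dz, dz ∧ dx, dx ∧ dy) ↔ (e_x, e_y, e_z), the coefficients are exactly the components of curl F. Compute:
  ∂R/∂y - ∂Q/∂z = (-2*y) - (x) = -x - 2*y
  ∂P/∂z - ∂R/∂x = (-6*z) - (0) = -6*z
  ∂Q/∂x - ∂P/∂y = (-3*y + z + 2) - (0) = -3*y + z + 2.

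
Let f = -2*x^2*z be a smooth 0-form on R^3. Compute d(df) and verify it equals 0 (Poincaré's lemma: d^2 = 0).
d(df) = 0

Step 1: df = sum_i (∂f/∂x_i) dx_i = (-4*x*z) dx + (0) dy + (-2*x^2) dz.
Step 2: Apply d again. Using the 1-form formula, the coefficient of dx ∧ dy in d(df) is ∂^2 f/∂x ∂y - ∂^2 f/∂y ∂x = (0) - (0) = 0 (equality of mixed partials for smooth f).
Similarly for dx ∧ dz and dy ∧ dz — all coefficients vanish. So d(df) = 0.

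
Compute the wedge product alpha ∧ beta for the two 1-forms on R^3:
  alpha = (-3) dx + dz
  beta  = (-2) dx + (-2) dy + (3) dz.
alpha ∧ beta = (6) dx ∧ dy + (-7) dx ∧ dz + (2) dy ∧ dz

Distribute the wedge, using dx_i ∧ dx_j = -dx_j ∧ dx_i and dx_i ∧ dx_i = 0. For each pair (i, j) with i < j, the coefficient of dx_i ∧ dx_j in alpha ∧ beta is (alpha_i * beta_j - alpha_j * beta_i). Collecting: alpha ∧ beta = (6) dx ∧ dy + (-7) dx ∧ dz + (2) dy ∧ dz.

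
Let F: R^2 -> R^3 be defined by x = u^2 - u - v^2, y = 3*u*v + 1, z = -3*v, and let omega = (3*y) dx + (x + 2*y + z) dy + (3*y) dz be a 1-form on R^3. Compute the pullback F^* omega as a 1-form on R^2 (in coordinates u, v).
F^* omega = (21*u^2*v + 18*u*v^2 - 12*u*v + 6*u - 3*v^3 - 9*v^2 + 6*v - 3) du + (3*u^3 + 18*u^2*v - 3*u^2 - 21*u*v^2 - 36*u*v + 6*u - 6*v - 9) dv

Using F^*(f dg) = (f ∘ F) d(g ∘ F), substitute each coordinate x_i by F_i(u, v) in f_i, and replace dx_i by d F_i = (∂F_i/∂u) du + (∂F_i/∂v) dv.
  For the x component: f_1(F) = 9*u*v + 3; d F_1 = (2*u - 1) du + (-2*v) dv
  For the y component: f_2(F) = u^2 + 6*u*v - u - v^2 - 3*v + 2; d F_2 = (3*v) du + (3*u) dv
  For the z component: f_3(F) = 9*u*v + 3; d F_3 = (0) du + (-3) dv
Combining and collecting du, dv coefficients:
  coeff of du: 21*u^2*v + 18*u*v^2 - 12*u*v + 6*u - 3*v^3 - 9*v^2 + 6*v - 3
  coeff of dv: 3*u^3 + 18*u^2*v - 3*u^2 - 21*u*v^2 - 36*u*v + 6*u - 6*v - 9
F^* omega = (21*u^2*v + 18*u*v^2 - 12*u*v + 6*u - 3*v^3 - 9*v^2 + 6*v - 3) du + (3*u^3 + 18*u^2*v - 3*u^2 - 21*u*v^2 - 36*u*v + 6*u - 6*v - 9) dv.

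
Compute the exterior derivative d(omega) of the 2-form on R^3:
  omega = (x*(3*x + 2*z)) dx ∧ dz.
d(omega) = 0

For a 2-form omega = sum_{i<j} g_{ij} dx_i ∧ dx_j, the exterior derivative is
  d(omega) = sum_{i<j} d(g_{ij}) ∧ dx_i ∧ dx_j = sum_{i<j, k} (∂g_{ij}/∂x_k) dx_k ∧ dx_i ∧ dx_j.
Expand each term, using dx_k ∧ dx_i ∧ dx_j = sgn(permutation) dx_{(a)} ∧ dx_{(b)} ∧ dx_{(c)} with (a < b < c) sorted:

Collecting like 3-forms: d(omega) = 0.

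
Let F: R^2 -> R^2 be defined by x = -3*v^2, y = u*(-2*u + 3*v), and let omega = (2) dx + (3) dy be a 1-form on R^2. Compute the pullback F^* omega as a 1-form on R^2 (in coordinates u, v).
F^* omega = (-12*u + 9*v) du + (9*u - 12*v) dv

Using F^*(f dg) = (f ∘ F) d(g ∘ F), substitute each coordinate x_i by F_i(u, v) in f_i, and replace dx_i by d F_i = (∂F_i/∂u) du + (∂F_i/∂v) dv.
  For the x component: f_1(F) = 2; d F_1 = (0) du + (-6*v) dv
  For the y component: f_2(F) = 3; d F_2 = (-4*u + 3*v) du + (3*u) dv
Combining and collecting du, dv coefficients:
  coeff of du: -12*u + 9*v
  coeff of dv: 9*u - 12*v
F^* omega = (-12*u + 9*v) du + (9*u - 12*v) dv.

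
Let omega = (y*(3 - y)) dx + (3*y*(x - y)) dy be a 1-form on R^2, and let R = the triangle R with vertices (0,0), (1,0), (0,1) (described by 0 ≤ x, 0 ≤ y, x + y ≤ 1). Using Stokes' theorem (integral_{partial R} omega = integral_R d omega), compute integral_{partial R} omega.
integral_(partial R) omega = -2/3

Stokes: integral_partial_R omega = integral_R d omega with d omega = (∂Q/∂x - ∂P/∂y) dx ∧ dy.
  ∂Q/∂x = 3*y
  ∂P/∂y = 3 - 2*y
  integrand = ∂Q/∂x - ∂P/∂y = 5*y - 3.
Integrating over R: integral_0^1 integral_0^{1-x} (5*y - 3) dy dx = -2/3.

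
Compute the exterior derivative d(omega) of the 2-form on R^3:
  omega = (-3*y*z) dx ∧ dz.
d(omega) = (3*z) dx ∧ dy ∧ dz

For a 2-form omega = sum_{i<j} g_{ij} dx_i ∧ dx_j, the exterior derivative is
  d(omega) = sum_{i<j} d(g_{ij}) ∧ dx_i ∧ dx_j = sum_{i<j, k} (∂g_{ij}/∂x_k) dx_k ∧ dx_i ∧ dx_j.
Expand each term, using dx_k ∧ dx_i ∧ dx_j = sgn(permutation) dx_{(a)} ∧ dx_{(b)} ∧ dx_{(c)} with (a < b < c) sorted:
  d(-3*y*z) includes (∂/∂y)(-3*y*z) dy = (-3*z) dy, which multiplied by dx ∧ dz gives (3*z) dx ∧ dy ∧ dz
Collecting like 3-forms: d(omega) = (3*z) dx ∧ dy ∧ dz.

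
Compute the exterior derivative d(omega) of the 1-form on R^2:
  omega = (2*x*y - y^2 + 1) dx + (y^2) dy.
d(omega) = (-2*x + 2*y) dx ∧ dy

For a 1-form omega = sum_i f_i dx_i, the exterior derivative is
  d(omega) = sum_{i < j} (∂f_j/∂x_i - ∂f_i/∂x_j) dx_i ∧ dx_j.
  coefficient of dx ∧ dy: ∂f_2/∂x - ∂f_1/∂y = ∂(y^2)/∂x - ∂(2*x*y - y^2 + 1)/∂y = -2*x + 2*y
Assembling: d(omega) = (-2*x + 2*y) dx ∧ dy.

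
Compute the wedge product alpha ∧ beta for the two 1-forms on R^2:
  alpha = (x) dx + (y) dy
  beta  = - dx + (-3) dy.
alpha ∧ beta = (-3*x + y) dx ∧ dy

Distribute the wedge, using dx_i ∧ dx_j = -dx_j ∧ dx_i and dx_i ∧ dx_i = 0. For each pair (i, j) with i < j, the coefficient of dx_i ∧ dx_j in alpha ∧ beta is (alpha_i * beta_j - alpha_j * beta_i). Collecting: alpha ∧ beta = (-3*x + y) dx ∧ dy.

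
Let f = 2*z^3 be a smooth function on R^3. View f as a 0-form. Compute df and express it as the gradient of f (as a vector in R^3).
df = (0) dx + (0) dy + (6*z^2) dz; grad f = (0, 0, 6*z^2)

For a 0-form f, d f = (∂f/∂x) dx + (∂f/∂y) dy + (∂f/∂z) dz. The components of the vector representation are exactly the entries of grad f in Cartesian coordinates:
  ∂f/∂x = 0
  ∂f/∂y = 0
  ∂f/∂z = 6*z^2.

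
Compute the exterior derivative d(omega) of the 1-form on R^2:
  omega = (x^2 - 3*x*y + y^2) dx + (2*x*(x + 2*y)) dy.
d(omega) = (7*x + 2*y) dx ∧ dy

For a 1-form omega = sum_i f_i dx_i, the exterior derivative is
  d(omega) = sum_{i < j} (∂f_j/∂x_i - ∂f_i/∂x_j) dx_i ∧ dx_j.
  coefficient of dx ∧ dy: ∂f_2/∂x - ∂f_1/∂y = ∂(2*x*(x + 2*y))/∂x - ∂(x^2 - 3*x*y + y^2)/∂y = 7*x + 2*y
Assembling: d(omega) = (7*x + 2*y) dx ∧ dy.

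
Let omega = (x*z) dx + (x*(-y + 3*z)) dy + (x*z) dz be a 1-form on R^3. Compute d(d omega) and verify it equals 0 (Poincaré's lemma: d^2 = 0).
d(d omega) = 0

Step 1: d omega = sum_{i<j} (∂f_j/∂x_i - ∂f_i/∂x_j) dx_i ∧ dx_j:
  coeff of dx ∧ dy: -y + 3*z
  coeff of dx ∧ dz: -x + z
  coeff of dy ∧ dz: -3*x
Step 2: Apply d again to each 2-form coefficient. The only possible 3-form in R^3 is dx ∧ dy ∧ dz, with coefficient
  ∂(coeff of dy∧dz)/∂x - ∂(coeff of dx∧dz)/∂y + ∂(coeff of dx∧dy)/∂z
  = ∂/∂x (-3*x) - ∂/∂y (-x + z) + ∂/∂z (-y + 3*z).
Each of these terms simplifies to sums of mixed partials that cancel in pairs. The result is 0 (by equality of mixed partials for smooth functions — Schwarz / Clairaut).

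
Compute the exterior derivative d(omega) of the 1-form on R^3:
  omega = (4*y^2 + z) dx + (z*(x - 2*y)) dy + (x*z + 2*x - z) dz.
d(omega) = (-8*y + z) dx ∧ dy + (z + 1) dx ∧ dz + (-x + 2*y) dy ∧ dz

For a 1-form omega = sum_i f_i dx_i, the exterior derivative is
  d(omega) = sum_{i < j} (∂f_j/∂x_i - ∂f_i/∂x_j) dx_i ∧ dx_j.
  coefficient of dx ∧ dy: ∂f_2/∂x - ∂f_1/∂y = ∂(z*(x - 2*y))/∂x - ∂(4*y^2 + z)/∂y = -8*y + z
  coefficient of dx ∧ dz: ∂f_3/∂x - ∂f_1/∂z = ∂(x*z + 2*x - z)/∂x - ∂(4*y^2 + z)/∂z = z + 1
  coefficient of dy ∧ dz: ∂f_3/∂y - ∂f_2/∂z = ∂(x*z + 2*x - z)/∂y - ∂(z*(x - 2*y))/∂z = -x + 2*y
Assembling: d(omega) = (-8*y + z) dx ∧ dy + (z + 1) dx ∧ dz + (-x + 2*y) dy ∧ dz.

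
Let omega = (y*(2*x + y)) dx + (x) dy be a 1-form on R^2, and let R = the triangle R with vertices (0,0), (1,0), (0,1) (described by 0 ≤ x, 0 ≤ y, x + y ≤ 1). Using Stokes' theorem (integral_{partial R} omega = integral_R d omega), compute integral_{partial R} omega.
integral_(partial R) omega = -1/6

Stokes: integral_partial_R omega = integral_R d omega with d omega = (∂Q/∂x - ∂P/∂y) dx ∧ dy.
  ∂Q/∂x = 1
  ∂P/∂y = 2*x + 2*y
  integrand = ∂Q/∂x - ∂P/∂y = -2*x - 2*y + 1.
Integrating over R: integral_0^1 integral_0^{1-x} (-2*x - 2*y + 1) dy dx = -1/6.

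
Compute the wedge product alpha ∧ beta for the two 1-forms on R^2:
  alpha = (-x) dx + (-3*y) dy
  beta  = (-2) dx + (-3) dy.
alpha ∧ beta = (3*x - 6*y) dx ∧ dy

Distribute the wedge, using dx_i ∧ dx_j = -dx_j ∧ dx_i and dx_i ∧ dx_i = 0. For each pair (i, j) with i < j, the coefficient of dx_i ∧ dx_j in alpha ∧ beta is (alpha_i * beta_j - alpha_j * beta_i). Collecting: alpha ∧ beta = (3*x - 6*y) dx ∧ dy.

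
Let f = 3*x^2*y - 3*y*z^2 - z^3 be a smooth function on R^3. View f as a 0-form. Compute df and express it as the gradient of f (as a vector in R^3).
df = (6*x*y) dx + (3*x^2 - 3*z^2) dy + (3*z*(-2*y - z)) dz; grad f = (6*x*y, 3*x^2 - 3*z^2, 3*z*(-2*y - z))

For a 0-form f, d f = (∂f/∂x) dx + (∂f/∂y) dy + (∂f/∂z) dz. The components of the vector representation are exactly the entries of grad f in Cartesian coordinates:
  ∂f/∂x = 6*x*y
  ∂f/∂y = 3*x^2 - 3*z^2
  ∂f/∂z = 3*z*(-2*y - z).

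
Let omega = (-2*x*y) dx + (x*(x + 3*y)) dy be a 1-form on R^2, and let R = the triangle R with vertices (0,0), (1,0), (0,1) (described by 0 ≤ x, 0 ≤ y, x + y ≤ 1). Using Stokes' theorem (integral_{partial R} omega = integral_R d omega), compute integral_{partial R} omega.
integral_(partial R) omega = 7/6

Stokes: integral_partial_R omega = integral_R d omega with d omega = (∂Q/∂x - ∂P/∂y) dx ∧ dy.
  ∂Q/∂x = 2*x + 3*y
  ∂P/∂y = -2*x
  integrand = ∂Q/∂x - ∂P/∂y = 4*x + 3*y.
Integrating over R: integral_0^1 integral_0^{1-x} (4*x + 3*y) dy dx = 7/6.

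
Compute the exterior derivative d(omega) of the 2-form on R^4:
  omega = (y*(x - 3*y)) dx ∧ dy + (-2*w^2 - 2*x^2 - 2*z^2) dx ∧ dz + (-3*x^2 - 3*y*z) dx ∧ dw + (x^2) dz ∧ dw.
d(omega) = (-4*w + 2*x + 3*y) dx ∧ dz ∧ dw + (3*z) dx ∧ dy ∧ dw

For a 2-form omega = sum_{i<j} g_{ij} dx_i ∧ dx_j, the exterior derivative is
  d(omega) = sum_{i<j} d(g_{ij}) ∧ dx_i ∧ dx_j = sum_{i<j, k} (∂g_{ij}/∂x_k) dx_k ∧ dx_i ∧ dx_j.
Expand each term, using dx_k ∧ dx_i ∧ dx_j = sgn(permutation) dx_{(a)} ∧ dx_{(b)} ∧ dx_{(c)} with (a < b < c) sorted:
  d(-2*w^2 - 2*x^2 - 2*z^2) includes (∂/∂w)(-2*w^2 - 2*x^2 - 2*z^2) dw = (-4*w) dw, which multiplied by dx ∧ dz gives (-4*w) dx ∧ dz ∧ dw
  d(-3*x^2 - 3*y*z) includes (∂/∂y)(-3*x^2 - 3*y*z) dy = (-3*z) dy, which multiplied by dx ∧ dw gives (3*z) dx ∧ dy ∧ dw
  d(-3*x^2 - 3*y*z) includes (∂/∂z)(-3*x^2 - 3*y*z) dz = (-3*y) dz, which multiplied by dx ∧ dw gives (3*y) dx ∧ dz ∧ dw
  d(x^2) includes (∂/∂x)(x^2) dx = (2*x) dx, which multiplied by dz ∧ dw gives (2*x) dx ∧ dz ∧ dw
Collecting like 3-forms: d(omega) = (-4*w + 2*x + 3*y) dx ∧ dz ∧ dw + (3*z) dx ∧ dy ∧ dw.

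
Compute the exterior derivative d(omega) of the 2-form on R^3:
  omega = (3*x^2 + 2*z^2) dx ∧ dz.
d(omega) = 0

For a 2-form omega = sum_{i<j} g_{ij} dx_i ∧ dx_j, the exterior derivative is
  d(omega) = sum_{i<j} d(g_{ij}) ∧ dx_i ∧ dx_j = sum_{i<j, k} (∂g_{ij}/∂x_k) dx_k ∧ dx_i ∧ dx_j.
Expand each term, using dx_k ∧ dx_i ∧ dx_j = sgn(permutation) dx_{(a)} ∧ dx_{(b)} ∧ dx_{(c)} with (a < b < c) sorted:

Collecting like 3-forms: d(omega) = 0.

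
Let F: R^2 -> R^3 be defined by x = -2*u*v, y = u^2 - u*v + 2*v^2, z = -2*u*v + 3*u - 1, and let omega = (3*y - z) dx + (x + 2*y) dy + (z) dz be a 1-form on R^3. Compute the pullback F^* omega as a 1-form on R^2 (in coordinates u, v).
F^* omega = (4*u^3 - 16*u^2*v + 18*u*v^2 - 6*u*v + 9*u - 16*v^3 - 3) du + (-8*u^3 + 18*u^2*v - 32*u*v^2 + 16*v^3) dv

Using F^*(f dg) = (f ∘ F) d(g ∘ F), substitute each coordinate x_i by F_i(u, v) in f_i, and replace dx_i by d F_i = (∂F_i/∂u) du + (∂F_i/∂v) dv.
  For the x component: f_1(F) = 3*u^2 - u*v - 3*u + 6*v^2 + 1; d F_1 = (-2*v) du + (-2*u) dv
  For the y component: f_2(F) = 2*u^2 - 4*u*v + 4*v^2; d F_2 = (2*u - v) du + (-u + 4*v) dv
  For the z component: f_3(F) = -2*u*v + 3*u - 1; d F_3 = (3 - 2*v) du + (-2*u) dv
Combining and collecting du, dv coefficients:
  coeff of du: 4*u^3 - 16*u^2*v + 18*u*v^2 - 6*u*v + 9*u - 16*v^3 - 3
  coeff of dv: -8*u^3 + 18*u^2*v - 32*u*v^2 + 16*v^3
F^* omega = (4*u^3 - 16*u^2*v + 18*u*v^2 - 6*u*v + 9*u - 16*v^3 - 3) du + (-8*u^3 + 18*u^2*v - 32*u*v^2 + 16*v^3) dv.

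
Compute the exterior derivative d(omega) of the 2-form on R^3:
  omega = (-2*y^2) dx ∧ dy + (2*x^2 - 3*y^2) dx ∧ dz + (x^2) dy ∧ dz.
d(omega) = (2*x + 6*y) dx ∧ dy ∧ dz

For a 2-form omega = sum_{i<j} g_{ij} dx_i ∧ dx_j, the exterior derivative is
  d(omega) = sum_{i<j} d(g_{ij}) ∧ dx_i ∧ dx_j = sum_{i<j, k} (∂g_{ij}/∂x_k) dx_k ∧ dx_i ∧ dx_j.
Expand each term, using dx_k ∧ dx_i ∧ dx_j = sgn(permutation) dx_{(a)} ∧ dx_{(b)} ∧ dx_{(c)} with (a < b < c) sorted:
  d(2*x^2 - 3*y^2) includes (∂/∂y)(2*x^2 - 3*y^2) dy = (-6*y) dy, which multiplied by dx ∧ dz gives (6*y) dx ∧ dy ∧ dz
  d(x^2) includes (∂/∂x)(x^2) dx = (2*x) dx, which multiplied by dy ∧ dz gives (2*x) dx ∧ dy ∧ dz
Collecting like 3-forms: d(omega) = (2*x + 6*y) dx ∧ dy ∧ dz.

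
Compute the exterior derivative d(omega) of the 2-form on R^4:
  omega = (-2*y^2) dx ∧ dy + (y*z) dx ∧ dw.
d(omega) = (-z) dx ∧ dy ∧ dw + (-y) dx ∧ dz ∧ dw

For a 2-form omega = sum_{i<j} g_{ij} dx_i ∧ dx_j, the exterior derivative is
  d(omega) = sum_{i<j} d(g_{ij}) ∧ dx_i ∧ dx_j = sum_{i<j, k} (∂g_{ij}/∂x_k) dx_k ∧ dx_i ∧ dx_j.
Expand each term, using dx_k ∧ dx_i ∧ dx_j = sgn(permutation) dx_{(a)} ∧ dx_{(b)} ∧ dx_{(c)} with (a < b < c) sorted:
  d(y*z) includes (∂/∂y)(y*z) dy = (z) dy, which multiplied by dx ∧ dw gives (-z) dx ∧ dy ∧ dw
  d(y*z) includes (∂/∂z)(y*z) dz = (y) dz, which multiplied by dx ∧ dw gives (-y) dx ∧ dz ∧ dw
Collecting like 3-forms: d(omega) = (-z) dx ∧ dy ∧ dw + (-y) dx ∧ dz ∧ dw.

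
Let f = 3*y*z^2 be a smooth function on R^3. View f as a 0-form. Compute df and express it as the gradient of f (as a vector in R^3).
df = (0) dx + (3*z^2) dy + (6*y*z) dz; grad f = (0, 3*z^2, 6*y*z)

For a 0-form f, d f = (∂f/∂x) dx + (∂f/∂y) dy + (∂f/∂z) dz. The components of the vector representation are exactly the entries of grad f in Cartesian coordinates:
  ∂f/∂x = 0
  ∂f/∂y = 3*z^2
  ∂f/∂z = 6*y*z.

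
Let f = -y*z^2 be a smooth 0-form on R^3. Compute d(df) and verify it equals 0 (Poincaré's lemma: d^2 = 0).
d(df) = 0

Step 1: df = sum_i (∂f/∂x_i) dx_i = (0) dx + (-z^2) dy + (-2*y*z) dz.
Step 2: Apply d again. Using the 1-form formula, the coefficient of dx ∧ dy in d(df) is ∂^2 f/∂x ∂y - ∂^2 f/∂y ∂x = (0) - (0) = 0 (equality of mixed partials for smooth f).
Similarly for dx ∧ dz and dy ∧ dz — all coefficients vanish. So d(df) = 0.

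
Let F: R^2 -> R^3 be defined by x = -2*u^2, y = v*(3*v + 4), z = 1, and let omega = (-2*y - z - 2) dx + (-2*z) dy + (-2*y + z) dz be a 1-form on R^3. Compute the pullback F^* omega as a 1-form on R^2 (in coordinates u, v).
F^* omega = (4*u*(6*v^2 + 8*v + 3)) du + (-12*v - 8) dv

Using F^*(f dg) = (f ∘ F) d(g ∘ F), substitute each coordinate x_i by F_i(u, v) in f_i, and replace dx_i by d F_i = (∂F_i/∂u) du + (∂F_i/∂v) dv.
  For the x component: f_1(F) = -6*v^2 - 8*v - 3; d F_1 = (-4*u) du + (0) dv
  For the y component: f_2(F) = -2; d F_2 = (0) du + (6*v + 4) dv
  For the z component: f_3(F) = -6*v^2 - 8*v + 1; d F_3 = (0) du + (0) dv
Combining and collecting du, dv coefficients:
  coeff of du: 4*u*(6*v^2 + 8*v + 3)
  coeff of dv: -12*v - 8
F^* omega = (4*u*(6*v^2 + 8*v + 3)) du + (-12*v - 8) dv.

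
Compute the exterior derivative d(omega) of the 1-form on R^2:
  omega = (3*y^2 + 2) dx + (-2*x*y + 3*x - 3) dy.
d(omega) = (3 - 8*y) dx ∧ dy

For a 1-form omega = sum_i f_i dx_i, the exterior derivative is
  d(omega) = sum_{i < j} (∂f_j/∂x_i - ∂f_i/∂x_j) dx_i ∧ dx_j.
  coefficient of dx ∧ dy: ∂f_2/∂x - ∂f_1/∂y = ∂(-2*x*y + 3*x - 3)/∂x - ∂(3*y^2 + 2)/∂y = 3 - 8*y
Assembling: d(omega) = (3 - 8*y) dx ∧ dy.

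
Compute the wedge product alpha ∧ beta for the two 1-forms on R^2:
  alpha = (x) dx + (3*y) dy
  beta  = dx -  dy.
alpha ∧ beta = (-x - 3*y) dx ∧ dy

Distribute the wedge, using dx_i ∧ dx_j = -dx_j ∧ dx_i and dx_i ∧ dx_i = 0. For each pair (i, j) with i < j, the coefficient of dx_i ∧ dx_j in alpha ∧ beta is (alpha_i * beta_j - alpha_j * beta_i). Collecting: alpha ∧ beta = (-x - 3*y) dx ∧ dy.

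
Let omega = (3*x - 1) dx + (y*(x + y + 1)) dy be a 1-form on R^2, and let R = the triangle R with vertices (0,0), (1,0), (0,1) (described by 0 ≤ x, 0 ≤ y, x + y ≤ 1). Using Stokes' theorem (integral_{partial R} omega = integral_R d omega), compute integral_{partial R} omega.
integral_(partial R) omega = 1/6

Stokes: integral_partial_R omega = integral_R d omega with d omega = (∂Q/∂x - ∂P/∂y) dx ∧ dy.
  ∂Q/∂x = y
  ∂P/∂y = 0
  integrand = ∂Q/∂x - ∂P/∂y = y.
Integrating over R: integral_0^1 integral_0^{1-x} (y) dy dx = 1/6.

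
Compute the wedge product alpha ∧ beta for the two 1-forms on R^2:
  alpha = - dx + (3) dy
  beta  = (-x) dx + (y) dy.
alpha ∧ beta = (3*x - y) dx ∧ dy

Distribute the wedge, using dx_i ∧ dx_j = -dx_j ∧ dx_i and dx_i ∧ dx_i = 0. For each pair (i, j) with i < j, the coefficient of dx_i ∧ dx_j in alpha ∧ beta is (alpha_i * beta_j - alpha_j * beta_i). Collecting: alpha ∧ beta = (3*x - y) dx ∧ dy.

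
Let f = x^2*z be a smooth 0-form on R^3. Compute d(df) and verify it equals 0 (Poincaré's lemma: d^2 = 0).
d(df) = 0

Step 1: df = sum_i (∂f/∂x_i) dx_i = (2*x*z) dx + (0) dy + (x^2) dz.
Step 2: Apply d again. Using the 1-form formula, the coefficient of dx ∧ dy in d(df) is ∂^2 f/∂x ∂y - ∂^2 f/∂y ∂x = (0) - (0) = 0 (equality of mixed partials for smooth f).
Similarly for dx ∧ dz and dy ∧ dz — all coefficients vanish. So d(df) = 0.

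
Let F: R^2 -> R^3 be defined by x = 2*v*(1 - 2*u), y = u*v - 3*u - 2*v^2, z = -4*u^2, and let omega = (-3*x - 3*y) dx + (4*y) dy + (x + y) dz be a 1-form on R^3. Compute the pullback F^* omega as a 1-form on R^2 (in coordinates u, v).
F^* omega = (24*u^2*v + 24*u^2 - 16*u*v^2 - 76*u*v + 36*u - 32*v^3 + 48*v^2) du + (-32*u^2*v - 48*u^2 - 48*u*v^2 + 90*u*v + 18*u + 32*v^3 + 12*v^2 - 12*v) dv

Using F^*(f dg) = (f ∘ F) d(g ∘ F), substitute each coordinate x_i by F_i(u, v) in f_i, and replace dx_i by d F_i = (∂F_i/∂u) du + (∂F_i/∂v) dv.
  For the x component: f_1(F) = 9*u*v + 9*u + 6*v^2 - 6*v; d F_1 = (-4*v) du + (2 - 4*u) dv
  For the y component: f_2(F) = 4*u*v - 12*u - 8*v^2; d F_2 = (v - 3) du + (u - 4*v) dv
  For the z component: f_3(F) = -3*u*v - 3*u - 2*v^2 + 2*v; d F_3 = (-8*u) du + (0) dv
Combining and collecting du, dv coefficients:
  coeff of du: 24*u^2*v + 24*u^2 - 16*u*v^2 - 76*u*v + 36*u - 32*v^3 + 48*v^2
  coeff of dv: -32*u^2*v - 48*u^2 - 48*u*v^2 + 90*u*v + 18*u + 32*v^3 + 12*v^2 - 12*v
F^* omega = (24*u^2*v + 24*u^2 - 16*u*v^2 - 76*u*v + 36*u - 32*v^3 + 48*v^2) du + (-32*u^2*v - 48*u^2 - 48*u*v^2 + 90*u*v + 18*u + 32*v^3 + 12*v^2 - 12*v) dv.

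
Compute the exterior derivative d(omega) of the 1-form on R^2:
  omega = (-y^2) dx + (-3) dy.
d(omega) = (2*y) dx ∧ dy

For a 1-form omega = sum_i f_i dx_i, the exterior derivative is
  d(omega) = sum_{i < j} (∂f_j/∂x_i - ∂f_i/∂x_j) dx_i ∧ dx_j.
  coefficient of dx ∧ dy: ∂f_2/∂x - ∂f_1/∂y = ∂(-3)/∂x - ∂(-y^2)/∂y = 2*y
Assembling: d(omega) = (2*y) dx ∧ dy.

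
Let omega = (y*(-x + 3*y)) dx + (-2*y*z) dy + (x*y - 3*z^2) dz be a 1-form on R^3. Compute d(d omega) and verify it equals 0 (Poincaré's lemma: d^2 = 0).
d(d omega) = 0

Step 1: d omega = sum_{i<j} (∂f_j/∂x_i - ∂f_i/∂x_j) dx_i ∧ dx_j:
  coeff of dx ∧ dy: x - 6*y
  coeff of dx ∧ dz: y
  coeff of dy ∧ dz: x + 2*y
Step 2: Apply d again to each 2-form coefficient. The only possible 3-form in R^3 is dx ∧ dy ∧ dz, with coefficient
  ∂(coeff of dy∧dz)/∂x - ∂(coeff of dx∧dz)/∂y + ∂(coeff of dx∧dy)/∂z
  = ∂/∂x (x + 2*y) - ∂/∂y (y) + ∂/∂z (x - 6*y).
Each of these terms simplifies to sums of mixed partials that cancel in pairs. The result is 0 (by equality of mixed partials for smooth functions — Schwarz / Clairaut).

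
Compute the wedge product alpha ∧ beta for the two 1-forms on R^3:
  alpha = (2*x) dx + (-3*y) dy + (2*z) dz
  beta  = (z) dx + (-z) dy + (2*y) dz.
alpha ∧ beta = (z*(-2*x + 3*y)) dx ∧ dy + (4*x*y - 2*z^2) dx ∧ dz + (-6*y^2 + 2*z^2) dy ∧ dz

Distribute the wedge, using dx_i ∧ dx_j = -dx_j ∧ dx_i and dx_i ∧ dx_i = 0. For each pair (i, j) with i < j, the coefficient of dx_i ∧ dx_j in alpha ∧ beta is (alpha_i * beta_j - alpha_j * beta_i). Collecting: alpha ∧ beta = (z*(-2*x + 3*y)) dx ∧ dy + (4*x*y - 2*z^2) dx ∧ dz + (-6*y^2 + 2*z^2) dy ∧ dz.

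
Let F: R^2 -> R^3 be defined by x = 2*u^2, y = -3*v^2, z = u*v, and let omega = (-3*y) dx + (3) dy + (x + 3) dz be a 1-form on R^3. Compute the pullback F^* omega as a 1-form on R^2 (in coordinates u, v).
F^* omega = (v*(2*u^2 + 36*u*v + 3)) du + (2*u^3 + 3*u - 18*v) dv

Using F^*(f dg) = (f ∘ F) d(g ∘ F), substitute each coordinate x_i by F_i(u, v) in f_i, and replace dx_i by d F_i = (∂F_i/∂u) du + (∂F_i/∂v) dv.
  For the x component: f_1(F) = 9*v^2; d F_1 = (4*u) du + (0) dv
  For the y component: f_2(F) = 3; d F_2 = (0) du + (-6*v) dv
  For the z component: f_3(F) = 2*u^2 + 3; d F_3 = (v) du + (u) dv
Combining and collecting du, dv coefficients:
  coeff of du: v*(2*u^2 + 36*u*v + 3)
  coeff of dv: 2*u^3 + 3*u - 18*v
F^* omega = (v*(2*u^2 + 36*u*v + 3)) du + (2*u^3 + 3*u - 18*v) dv.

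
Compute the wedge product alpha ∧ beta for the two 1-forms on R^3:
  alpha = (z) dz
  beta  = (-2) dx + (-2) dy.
alpha ∧ beta = (2*z) dx ∧ dz + (2*z) dy ∧ dz

Distribute the wedge, using dx_i ∧ dx_j = -dx_j ∧ dx_i and dx_i ∧ dx_i = 0. For each pair (i, j) with i < j, the coefficient of dx_i ∧ dx_j in alpha ∧ beta is (alpha_i * beta_j - alpha_j * beta_i). Collecting: alpha ∧ beta = (2*z) dx ∧ dz + (2*z) dy ∧ dz.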